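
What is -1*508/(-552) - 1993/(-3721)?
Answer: 747601/513498 ≈ 1.4559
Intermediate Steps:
-1*508/(-552) - 1993/(-3721) = -508*(-1/552) - 1993*(-1/3721) = 127/138 + 1993/3721 = 747601/513498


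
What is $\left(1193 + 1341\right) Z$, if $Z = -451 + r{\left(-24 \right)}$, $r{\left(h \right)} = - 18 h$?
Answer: $-48146$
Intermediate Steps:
$Z = -19$ ($Z = -451 - -432 = -451 + 432 = -19$)
$\left(1193 + 1341\right) Z = \left(1193 + 1341\right) \left(-19\right) = 2534 \left(-19\right) = -48146$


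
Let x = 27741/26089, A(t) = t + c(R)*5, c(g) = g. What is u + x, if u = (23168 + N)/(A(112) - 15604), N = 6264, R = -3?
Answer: -48238823/57794589 ≈ -0.83466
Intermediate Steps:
A(t) = -15 + t (A(t) = t - 3*5 = t - 15 = -15 + t)
x = 3963/3727 (x = 27741*(1/26089) = 3963/3727 ≈ 1.0633)
u = -29432/15507 (u = (23168 + 6264)/((-15 + 112) - 15604) = 29432/(97 - 15604) = 29432/(-15507) = 29432*(-1/15507) = -29432/15507 ≈ -1.8980)
u + x = -29432/15507 + 3963/3727 = -48238823/57794589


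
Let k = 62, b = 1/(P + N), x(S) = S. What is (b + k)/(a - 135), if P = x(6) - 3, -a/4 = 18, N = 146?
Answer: -9239/30843 ≈ -0.29955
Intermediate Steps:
a = -72 (a = -4*18 = -72)
P = 3 (P = 6 - 3 = 3)
b = 1/149 (b = 1/(3 + 146) = 1/149 ≈ 0.0067114)
(b + k)/(a - 135) = (1/149 + 62)/(-72 - 135) = (9239/149)/(-207) = -1/207*9239/149 = -9239/30843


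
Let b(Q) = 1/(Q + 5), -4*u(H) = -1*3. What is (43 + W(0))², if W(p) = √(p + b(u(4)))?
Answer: 42531/23 + 172*√23/23 ≈ 1885.0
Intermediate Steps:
u(H) = ¾ (u(H) = -(-1)*3/4 = -¼*(-3) = ¾)
b(Q) = 1/(5 + Q)
W(p) = √(4/23 + p) (W(p) = √(p + 1/(5 + ¾)) = √(p + 1/(23/4)) = √(p + 4/23) = √(4/23 + p))
(43 + W(0))² = (43 + √(92 + 529*0)/23)² = (43 + √(92 + 0)/23)² = (43 + √92/23)² = (43 + (2*√23)/23)² = (43 + 2*√23/23)²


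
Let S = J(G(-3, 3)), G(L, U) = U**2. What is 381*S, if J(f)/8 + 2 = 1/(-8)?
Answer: -6477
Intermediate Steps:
J(f) = -17 (J(f) = -16 + 8/(-8) = -16 + 8*(-1/8) = -16 - 1 = -17)
S = -17
381*S = 381*(-17) = -6477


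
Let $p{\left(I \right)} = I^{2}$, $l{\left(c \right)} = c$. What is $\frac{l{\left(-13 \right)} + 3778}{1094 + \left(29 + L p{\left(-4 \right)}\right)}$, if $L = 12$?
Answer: $\frac{753}{263} \approx 2.8631$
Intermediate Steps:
$\frac{l{\left(-13 \right)} + 3778}{1094 + \left(29 + L p{\left(-4 \right)}\right)} = \frac{-13 + 3778}{1094 + \left(29 + 12 \left(-4\right)^{2}\right)} = \frac{3765}{1094 + \left(29 + 12 \cdot 16\right)} = \frac{3765}{1094 + \left(29 + 192\right)} = \frac{3765}{1094 + 221} = \frac{3765}{1315} = 3765 \cdot \frac{1}{1315} = \frac{753}{263}$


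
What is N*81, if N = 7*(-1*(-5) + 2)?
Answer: 3969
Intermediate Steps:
N = 49 (N = 7*(5 + 2) = 7*7 = 49)
N*81 = 49*81 = 3969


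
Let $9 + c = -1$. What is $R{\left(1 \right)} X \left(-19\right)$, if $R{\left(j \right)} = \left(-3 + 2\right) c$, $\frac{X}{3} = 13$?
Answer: $-7410$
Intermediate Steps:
$c = -10$ ($c = -9 - 1 = -10$)
$X = 39$ ($X = 3 \cdot 13 = 39$)
$R{\left(j \right)} = 10$ ($R{\left(j \right)} = \left(-3 + 2\right) \left(-10\right) = \left(-1\right) \left(-10\right) = 10$)
$R{\left(1 \right)} X \left(-19\right) = 10 \cdot 39 \left(-19\right) = 390 \left(-19\right) = -7410$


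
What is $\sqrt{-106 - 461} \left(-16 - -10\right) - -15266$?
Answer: $15266 - 54 i \sqrt{7} \approx 15266.0 - 142.87 i$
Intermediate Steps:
$\sqrt{-106 - 461} \left(-16 - -10\right) - -15266 = \sqrt{-567} \left(-16 + 10\right) + 15266 = 9 i \sqrt{7} \left(-6\right) + 15266 = - 54 i \sqrt{7} + 15266 = 15266 - 54 i \sqrt{7}$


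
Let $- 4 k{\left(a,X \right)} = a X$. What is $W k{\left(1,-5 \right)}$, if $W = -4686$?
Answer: $- \frac{11715}{2} \approx -5857.5$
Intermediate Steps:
$k{\left(a,X \right)} = - \frac{X a}{4}$ ($k{\left(a,X \right)} = - \frac{a X}{4} = - \frac{X a}{4}$)
$W k{\left(1,-5 \right)} = - 4686 \left(\left(- \frac{1}{4}\right) \left(-5\right) 1\right) = \left(-4686\right) \frac{5}{4} = - \frac{11715}{2}$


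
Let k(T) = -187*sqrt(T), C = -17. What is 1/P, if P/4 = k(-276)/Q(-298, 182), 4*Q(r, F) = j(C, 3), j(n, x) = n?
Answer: -I*sqrt(69)/24288 ≈ -0.00034201*I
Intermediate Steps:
Q(r, F) = -17/4 (Q(r, F) = (1/4)*(-17) = -17/4)
P = 352*I*sqrt(69) (P = 4*((-374*I*sqrt(69))/(-17/4)) = 4*(-374*I*sqrt(69)*(-4/17)) = 4*(88*I*sqrt(69)) = 352*I*sqrt(69) ≈ 2923.9*I)
1/P = 1/(352*I*sqrt(69)) = -I*sqrt(69)/24288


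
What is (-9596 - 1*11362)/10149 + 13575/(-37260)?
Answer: -20414839/8403372 ≈ -2.4294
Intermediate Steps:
(-9596 - 1*11362)/10149 + 13575/(-37260) = (-9596 - 11362)*(1/10149) + 13575*(-1/37260) = -20958*1/10149 - 905/2484 = -6986/3383 - 905/2484 = -20414839/8403372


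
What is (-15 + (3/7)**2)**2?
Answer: 527076/2401 ≈ 219.52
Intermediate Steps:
(-15 + (3/7)**2)**2 = (-15 + 9/49)**2 = (-726/49)**2 = 527076/2401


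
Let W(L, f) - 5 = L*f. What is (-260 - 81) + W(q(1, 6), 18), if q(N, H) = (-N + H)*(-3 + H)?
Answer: -66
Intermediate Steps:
q(N, H) = (-3 + H)*(H - N) (q(N, H) = (H - N)*(-3 + H) = (-3 + H)*(H - N))
W(L, f) = 5 + L*f
(-260 - 81) + W(q(1, 6), 18) = (-260 - 81) + (5 + (6² - 3*6 + 3*1 - 1*6*1)*18) = -341 + (5 + (36 - 18 + 3 - 6)*18) = -341 + (5 + 15*18) = -341 + (5 + 270) = -341 + 275 = -66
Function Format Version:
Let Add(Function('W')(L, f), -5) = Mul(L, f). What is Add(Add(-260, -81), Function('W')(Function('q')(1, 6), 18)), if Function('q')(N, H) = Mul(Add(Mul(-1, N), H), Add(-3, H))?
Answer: -66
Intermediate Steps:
Function('q')(N, H) = Mul(Add(-3, H), Add(H, Mul(-1, N))) (Function('q')(N, H) = Mul(Add(H, Mul(-1, N)), Add(-3, H)) = Mul(Add(-3, H), Add(H, Mul(-1, N))))
Function('W')(L, f) = Add(5, Mul(L, f))
Add(Add(-260, -81), Function('W')(Function('q')(1, 6), 18)) = Add(Add(-260, -81), Add(5, Mul(Add(Pow(6, 2), Mul(-3, 6), Mul(3, 1), Mul(-1, 6, 1)), 18))) = Add(-341, Add(5, Mul(Add(36, -18, 3, -6), 18))) = Add(-341, Add(5, Mul(15, 18))) = Add(-341, Add(5, 270)) = Add(-341, 275) = -66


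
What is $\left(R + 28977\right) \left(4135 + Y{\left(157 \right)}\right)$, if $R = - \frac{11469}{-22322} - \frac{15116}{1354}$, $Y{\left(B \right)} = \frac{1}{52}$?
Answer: $\frac{94123143095029475}{785823688} \approx 1.1978 \cdot 10^{8}$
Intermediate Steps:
$Y{\left(B \right)} = \frac{1}{52}$
$R = - \frac{160945163}{15111994}$ ($R = \left(-11469\right) \left(- \frac{1}{22322}\right) - \frac{7558}{677} = \frac{11469}{22322} - \frac{7558}{677} = - \frac{160945163}{15111994} \approx -10.65$)
$\left(R + 28977\right) \left(4135 + Y{\left(157 \right)}\right) = \left(- \frac{160945163}{15111994} + 28977\right) \left(4135 + \frac{1}{52}\right) = \frac{437739304975}{15111994} \cdot \frac{215021}{52} = \frac{94123143095029475}{785823688}$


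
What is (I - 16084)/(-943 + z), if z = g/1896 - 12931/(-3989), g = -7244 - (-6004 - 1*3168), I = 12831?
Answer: 3075363429/887479603 ≈ 3.4653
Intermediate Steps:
g = 1928 (g = -7244 - (-6004 - 3168) = -7244 - 1*(-9172) = -7244 + 9172 = 1928)
z = 4025996/945393 (z = 1928/1896 - 12931/(-3989) = 1928*(1/1896) - 12931*(-1/3989) = 241/237 + 12931/3989 = 4025996/945393 ≈ 4.2585)
(I - 16084)/(-943 + z) = (12831 - 16084)/(-943 + 4025996/945393) = -3253/(-887479603/945393) = -3253*(-945393/887479603) = 3075363429/887479603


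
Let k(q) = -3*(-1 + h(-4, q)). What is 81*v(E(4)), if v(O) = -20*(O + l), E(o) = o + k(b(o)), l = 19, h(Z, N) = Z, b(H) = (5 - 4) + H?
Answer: -61560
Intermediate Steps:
b(H) = 1 + H
k(q) = 15 (k(q) = -3*(-1 - 4) = -3*(-5) = 15)
E(o) = 15 + o (E(o) = o + 15 = 15 + o)
v(O) = -380 - 20*O (v(O) = -20*(O + 19) = -20*(19 + O) = -380 - 20*O)
81*v(E(4)) = 81*(-380 - 20*(15 + 4)) = 81*(-380 - 20*19) = 81*(-380 - 380) = 81*(-760) = -61560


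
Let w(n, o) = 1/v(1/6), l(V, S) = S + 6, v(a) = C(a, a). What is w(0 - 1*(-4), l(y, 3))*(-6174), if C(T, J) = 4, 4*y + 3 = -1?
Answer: -3087/2 ≈ -1543.5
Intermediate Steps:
y = -1 (y = -3/4 + (1/4)*(-1) = -3/4 - 1/4 = -1)
v(a) = 4
l(V, S) = 6 + S
w(n, o) = 1/4
w(0 - 1*(-4), l(y, 3))*(-6174) = (1/4)*(-6174) = -3087/2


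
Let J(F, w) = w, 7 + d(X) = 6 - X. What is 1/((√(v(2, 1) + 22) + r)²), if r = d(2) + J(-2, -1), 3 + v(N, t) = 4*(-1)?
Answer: (4 - √15)⁻² ≈ 61.984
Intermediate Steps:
v(N, t) = -7 (v(N, t) = -3 + 4*(-1) = -3 - 4 = -7)
d(X) = -1 - X (d(X) = -7 + (6 - X) = -1 - X)
r = -4 (r = (-1 - 1*2) - 1 = (-1 - 2) - 1 = -3 - 1 = -4)
1/((√(v(2, 1) + 22) + r)²) = 1/((√(-7 + 22) - 4)²) = 1/((√15 - 4)²) = 1/((-4 + √15)²) = (-4 + √15)⁻²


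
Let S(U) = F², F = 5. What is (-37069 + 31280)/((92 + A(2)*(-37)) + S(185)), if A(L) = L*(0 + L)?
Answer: 5789/31 ≈ 186.74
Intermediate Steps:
A(L) = L² (A(L) = L*L = L²)
S(U) = 25 (S(U) = 5² = 25)
(-37069 + 31280)/((92 + A(2)*(-37)) + S(185)) = (-37069 + 31280)/((92 + 2²*(-37)) + 25) = -5789/((92 + 4*(-37)) + 25) = -5789/((92 - 148) + 25) = -5789/(-56 + 25) = -5789/(-31) = -5789*(-1/31) = 5789/31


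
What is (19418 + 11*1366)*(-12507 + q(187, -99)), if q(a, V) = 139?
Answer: -426003392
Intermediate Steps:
(19418 + 11*1366)*(-12507 + q(187, -99)) = (19418 + 11*1366)*(-12507 + 139) = (19418 + 15026)*(-12368) = 34444*(-12368) = -426003392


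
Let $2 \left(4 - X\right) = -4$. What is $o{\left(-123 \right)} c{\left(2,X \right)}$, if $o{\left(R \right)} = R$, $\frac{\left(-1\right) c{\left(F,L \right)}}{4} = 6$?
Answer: $2952$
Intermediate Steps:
$X = 6$ ($X = 4 - -2 = 4 + 2 = 6$)
$c{\left(F,L \right)} = -24$ ($c{\left(F,L \right)} = \left(-4\right) 6 = -24$)
$o{\left(-123 \right)} c{\left(2,X \right)} = \left(-123\right) \left(-24\right) = 2952$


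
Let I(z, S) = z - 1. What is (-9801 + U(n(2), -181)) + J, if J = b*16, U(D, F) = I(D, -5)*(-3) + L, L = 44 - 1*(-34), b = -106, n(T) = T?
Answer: -11422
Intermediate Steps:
I(z, S) = -1 + z
L = 78 (L = 44 + 34 = 78)
U(D, F) = 81 - 3*D (U(D, F) = (-1 + D)*(-3) + 78 = (3 - 3*D) + 78 = 81 - 3*D)
J = -1696 (J = -106*16 = -1696)
(-9801 + U(n(2), -181)) + J = (-9801 + (81 - 3*2)) - 1696 = (-9801 + (81 - 6)) - 1696 = (-9801 + 75) - 1696 = -9726 - 1696 = -11422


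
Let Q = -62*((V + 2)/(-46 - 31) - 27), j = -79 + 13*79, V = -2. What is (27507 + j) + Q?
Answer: 30129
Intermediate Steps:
j = 948 (j = -79 + 1027 = 948)
Q = 1674 (Q = -62*((-2 + 2)/(-46 - 31) - 27) = -62*(0/(-77) - 27) = -62*(0*(-1/77) - 27) = -62*(0 - 27) = -62*(-27) = 1674)
(27507 + j) + Q = (27507 + 948) + 1674 = 28455 + 1674 = 30129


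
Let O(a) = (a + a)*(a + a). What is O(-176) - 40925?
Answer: 82979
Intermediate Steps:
O(a) = 4*a² (O(a) = (2*a)*(2*a) = 4*a²)
O(-176) - 40925 = 4*(-176)² - 40925 = 4*30976 - 40925 = 123904 - 40925 = 82979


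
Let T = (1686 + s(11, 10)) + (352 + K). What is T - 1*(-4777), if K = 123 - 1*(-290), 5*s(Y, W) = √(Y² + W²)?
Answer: 7228 + √221/5 ≈ 7231.0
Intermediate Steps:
s(Y, W) = √(W² + Y²)/5 (s(Y, W) = √(Y² + W²)/5 = √(W² + Y²)/5)
K = 413 (K = 123 + 290 = 413)
T = 2451 + √221/5 (T = (1686 + √(10² + 11²)/5) + (352 + 413) = (1686 + √(100 + 121)/5) + 765 = (1686 + √221/5) + 765 = 2451 + √221/5 ≈ 2454.0)
T - 1*(-4777) = (2451 + √221/5) - 1*(-4777) = (2451 + √221/5) + 4777 = 7228 + √221/5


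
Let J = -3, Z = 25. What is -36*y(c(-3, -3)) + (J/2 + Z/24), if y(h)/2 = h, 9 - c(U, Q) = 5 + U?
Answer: -12107/24 ≈ -504.46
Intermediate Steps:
c(U, Q) = 4 - U (c(U, Q) = 9 - (5 + U) = 9 + (-5 - U) = 4 - U)
y(h) = 2*h
-36*y(c(-3, -3)) + (J/2 + Z/24) = -72*(4 - 1*(-3)) + (-3/2 + 25/24) = -72*(4 + 3) + (-3*1/2 + 25*(1/24)) = -72*7 + (-3/2 + 25/24) = -36*14 - 11/24 = -504 - 11/24 = -12107/24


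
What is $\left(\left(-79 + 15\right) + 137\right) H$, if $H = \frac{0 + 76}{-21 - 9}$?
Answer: $- \frac{2774}{15} \approx -184.93$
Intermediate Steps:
$H = - \frac{38}{15}$ ($H = \frac{76}{-30} = 76 \left(- \frac{1}{30}\right) = - \frac{38}{15} \approx -2.5333$)
$\left(\left(-79 + 15\right) + 137\right) H = \left(\left(-79 + 15\right) + 137\right) \left(- \frac{38}{15}\right) = \left(-64 + 137\right) \left(- \frac{38}{15}\right) = 73 \left(- \frac{38}{15}\right) = - \frac{2774}{15}$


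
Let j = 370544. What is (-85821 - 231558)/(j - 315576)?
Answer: -317379/54968 ≈ -5.7739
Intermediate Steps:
(-85821 - 231558)/(j - 315576) = (-85821 - 231558)/(370544 - 315576) = -317379/54968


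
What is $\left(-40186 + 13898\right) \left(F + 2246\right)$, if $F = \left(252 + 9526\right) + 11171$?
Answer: $-609750160$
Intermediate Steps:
$F = 20949$ ($F = 9778 + 11171 = 20949$)
$\left(-40186 + 13898\right) \left(F + 2246\right) = \left(-40186 + 13898\right) \left(20949 + 2246\right) = \left(-26288\right) 23195 = -609750160$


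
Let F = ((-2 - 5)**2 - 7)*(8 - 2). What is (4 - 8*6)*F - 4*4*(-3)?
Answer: -11040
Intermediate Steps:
F = 252 (F = ((-7)**2 - 7)*6 = (49 - 7)*6 = 42*6 = 252)
(4 - 8*6)*F - 4*4*(-3) = (4 - 8*6)*252 - 4*4*(-3) = (4 - 4*12)*252 - 16*(-3) = (4 - 48)*252 + 48 = -44*252 + 48 = -11088 + 48 = -11040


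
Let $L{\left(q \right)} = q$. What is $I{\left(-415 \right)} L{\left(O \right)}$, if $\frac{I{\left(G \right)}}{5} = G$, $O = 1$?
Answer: $-2075$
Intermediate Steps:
$I{\left(G \right)} = 5 G$
$I{\left(-415 \right)} L{\left(O \right)} = 5 \left(-415\right) 1 = \left(-2075\right) 1 = -2075$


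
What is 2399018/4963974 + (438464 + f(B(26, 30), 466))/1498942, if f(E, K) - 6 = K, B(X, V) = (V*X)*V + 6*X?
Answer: 1443713932655/1860177278877 ≈ 0.77612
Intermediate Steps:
B(X, V) = 6*X + X*V² (B(X, V) = X*V² + 6*X = 6*X + X*V²)
f(E, K) = 6 + K
2399018/4963974 + (438464 + f(B(26, 30), 466))/1498942 = 2399018/4963974 + (438464 + (6 + 466))/1498942 = 2399018*(1/4963974) + (438464 + 472)*(1/1498942) = 1199509/2481987 + 438936*(1/1498942) = 1199509/2481987 + 219468/749471 = 1443713932655/1860177278877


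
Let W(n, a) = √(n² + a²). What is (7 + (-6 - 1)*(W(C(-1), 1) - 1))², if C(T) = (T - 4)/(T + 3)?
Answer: 2205/4 - 98*√29 ≈ 23.504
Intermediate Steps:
C(T) = (-4 + T)/(3 + T)
W(n, a) = √(a² + n²)
(7 + (-6 - 1)*(W(C(-1), 1) - 1))² = (7 + (-6 - 1)*(√(1² + ((-4 - 1)/(3 - 1))²) - 1))² = (7 - 7*(√(1 + (-5/2)²) - 1))² = (7 - 7*(√(1 + 25/4) - 1))² = (7 - 7*(√(29/4) - 1))² = (7 - 7*(√29/2 - 1))² = (7 - 7*(-1 + √29/2))² = (7 + (7 - 7*√29/2))² = (14 - 7*√29/2)²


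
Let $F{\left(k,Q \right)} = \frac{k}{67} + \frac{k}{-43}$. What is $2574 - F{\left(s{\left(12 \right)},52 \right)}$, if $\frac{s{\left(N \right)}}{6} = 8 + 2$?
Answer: $\frac{7417134}{2881} \approx 2574.5$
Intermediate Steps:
$s{\left(N \right)} = 60$ ($s{\left(N \right)} = 6 \left(8 + 2\right) = 6 \cdot 10 = 60$)
$F{\left(k,Q \right)} = - \frac{24 k}{2881}$ ($F{\left(k,Q \right)} = k \frac{1}{67} + k \left(- \frac{1}{43}\right) = \frac{k}{67} - \frac{k}{43} = - \frac{24 k}{2881}$)
$2574 - F{\left(s{\left(12 \right)},52 \right)} = 2574 - \left(- \frac{24}{2881}\right) 60 = 2574 - - \frac{1440}{2881} = 2574 + \frac{1440}{2881} = \frac{7417134}{2881}$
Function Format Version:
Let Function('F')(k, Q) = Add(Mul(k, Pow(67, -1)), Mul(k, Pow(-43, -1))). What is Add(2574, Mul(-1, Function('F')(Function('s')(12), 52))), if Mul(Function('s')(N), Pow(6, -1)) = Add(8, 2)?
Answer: Rational(7417134, 2881) ≈ 2574.5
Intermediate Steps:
Function('s')(N) = 60 (Function('s')(N) = Mul(6, Add(8, 2)) = Mul(6, 10) = 60)
Function('F')(k, Q) = Mul(Rational(-24, 2881), k) (Function('F')(k, Q) = Add(Mul(k, Rational(1, 67)), Mul(k, Rational(-1, 43))) = Add(Mul(Rational(1, 67), k), Mul(Rational(-1, 43), k)) = Mul(Rational(-24, 2881), k))
Add(2574, Mul(-1, Function('F')(Function('s')(12), 52))) = Add(2574, Mul(-1, Mul(Rational(-24, 2881), 60))) = Add(2574, Mul(-1, Rational(-1440, 2881))) = Add(2574, Rational(1440, 2881)) = Rational(7417134, 2881)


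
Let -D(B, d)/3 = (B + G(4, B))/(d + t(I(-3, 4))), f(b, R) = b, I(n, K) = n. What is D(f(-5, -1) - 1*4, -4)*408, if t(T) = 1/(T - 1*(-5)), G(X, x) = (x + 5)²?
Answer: 2448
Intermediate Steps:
G(X, x) = (5 + x)²
t(T) = 1/(5 + T) (t(T) = 1/(T + 5) = 1/(5 + T))
D(B, d) = -3*(B + (5 + B)²)/(½ + d) (D(B, d) = -3*(B + (5 + B)²)/(d + 1/(5 - 3)) = -3*(B + (5 + B)²)/(d + 1/2) = -3*(B + (5 + B)²)/(d + ½) = -3*(B + (5 + B)²)/(½ + d))
D(f(-5, -1) - 1*4, -4)*408 = (6*(-(-5 - 1*4) - (5 + (-5 - 1*4))²)/(1 + 2*(-4)))*408 = (6*(-(-5 - 4) - (5 + (-5 - 4))²)/(1 - 8))*408 = (6*(-1*(-9) - (5 - 9)²)/(-7))*408 = (6*(-⅐)*(9 - 1*(-4)²))*408 = (6*(-⅐)*(9 - 1*16))*408 = (6*(-⅐)*(9 - 16))*408 = (6*(-⅐)*(-7))*408 = 6*408 = 2448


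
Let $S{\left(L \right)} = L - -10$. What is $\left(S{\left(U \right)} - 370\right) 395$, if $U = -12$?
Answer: $-146940$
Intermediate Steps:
$S{\left(L \right)} = 10 + L$ ($S{\left(L \right)} = L + 10 = 10 + L$)
$\left(S{\left(U \right)} - 370\right) 395 = \left(\left(10 - 12\right) - 370\right) 395 = \left(-2 - 370\right) 395 = \left(-372\right) 395 = -146940$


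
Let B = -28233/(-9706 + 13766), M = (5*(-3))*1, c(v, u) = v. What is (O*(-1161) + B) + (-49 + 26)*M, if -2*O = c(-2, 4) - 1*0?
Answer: -3341193/4060 ≈ -822.95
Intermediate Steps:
M = -15 (M = -15*1 = -15)
O = 1 (O = -(-2 - 1*0)/2 = -(-2 + 0)/2 = -½*(-2) = 1)
B = -28233/4060 ≈ -6.9539
(O*(-1161) + B) + (-49 + 26)*M = (1*(-1161) - 28233/4060) + (-49 + 26)*(-15) = (-1161 - 28233/4060) - 23*(-15) = -4741893/4060 + 345 = -3341193/4060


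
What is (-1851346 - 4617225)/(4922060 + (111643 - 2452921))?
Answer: -6468571/2580782 ≈ -2.5064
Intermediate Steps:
(-1851346 - 4617225)/(4922060 + (111643 - 2452921)) = -6468571/(4922060 - 2341278) = -6468571/2580782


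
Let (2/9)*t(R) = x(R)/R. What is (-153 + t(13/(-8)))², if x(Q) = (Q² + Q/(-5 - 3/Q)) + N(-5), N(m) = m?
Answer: 1590708680289/72726784 ≈ 21872.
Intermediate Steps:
x(Q) = -5 + Q² + Q/(-5 - 3/Q) (x(Q) = (Q² + Q/(-5 - 3/Q)) - 5 = -5 + Q² + Q/(-5 - 3/Q))
t(R) = 9*(-15 - 25*R + 2*R² + 5*R³)/(2*R*(3 + 5*R)) (t(R) = 9*(((-15 - 25*R + 2*R² + 5*R³)/(3 + 5*R))/R)/2 = 9*((-15 - 25*R + 2*R² + 5*R³)/(R*(3 + 5*R)))/2 = 9*(-15 - 25*R + 2*R² + 5*R³)/(2*R*(3 + 5*R)))
(-153 + t(13/(-8)))² = (-153 + 9*(-15 - 325/(-8) + 2*(13/(-8))² + 5*(13/(-8))³)/(2*((13/(-8)))*(3 + 5*(13/(-8)))))² = (-153 + 9*(-15 - 325*(-1)/8 + 2*(13*(-⅛))² + 5*(13*(-⅛))³)/(2*((13*(-⅛)))*(3 + 5*(13*(-⅛)))))² = (-153 + 9*(-15 - 25*(-13/8) + 2*(-13/8)² + 5*(-13/8)³)/(2*(-13/8)*(3 + 5*(-13/8))))² = (-153 + (9/2)*(-8/13)*(-15 + 325/8 + 2*(169/64) + 5*(-2197/512))/(3 - 65/8))² = (-153 + (9/2)*(-8/13)*(-15 + 325/8 + 169/32 - 10985/512)/(-41/8))² = (-153 + (9/2)*(-8/13)*(-8/41)*(4839/512))² = (-153 + 43551/8528)² = (-1261233/8528)² = 1590708680289/72726784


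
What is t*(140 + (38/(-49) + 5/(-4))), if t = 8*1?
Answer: 54086/49 ≈ 1103.8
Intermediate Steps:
t = 8
t*(140 + (38/(-49) + 5/(-4))) = 8*(140 + (38/(-49) + 5/(-4))) = 8*(140 + (38*(-1/49) + 5*(-¼))) = 8*(140 + (-38/49 - 5/4)) = 8*(140 - 397/196) = 8*(27043/196) = 54086/49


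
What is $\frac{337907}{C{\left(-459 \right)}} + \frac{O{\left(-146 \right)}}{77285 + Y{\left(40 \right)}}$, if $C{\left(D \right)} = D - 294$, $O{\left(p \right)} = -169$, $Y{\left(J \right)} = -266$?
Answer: $- \frac{2891709610}{6443923} \approx -448.75$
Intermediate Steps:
$C{\left(D \right)} = -294 + D$
$\frac{337907}{C{\left(-459 \right)}} + \frac{O{\left(-146 \right)}}{77285 + Y{\left(40 \right)}} = \frac{337907}{-294 - 459} - \frac{169}{77285 - 266} = \frac{337907}{-753} - \frac{169}{77019} = 337907 \left(- \frac{1}{753}\right) - \frac{169}{77019} = - \frac{337907}{753} - \frac{169}{77019} = - \frac{2891709610}{6443923}$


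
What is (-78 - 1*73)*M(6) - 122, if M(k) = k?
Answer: -1028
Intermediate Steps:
(-78 - 1*73)*M(6) - 122 = (-78 - 1*73)*6 - 122 = (-78 - 73)*6 - 122 = -151*6 - 122 = -906 - 122 = -1028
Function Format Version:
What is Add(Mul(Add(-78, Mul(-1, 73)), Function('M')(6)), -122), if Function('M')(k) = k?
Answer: -1028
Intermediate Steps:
Add(Mul(Add(-78, Mul(-1, 73)), Function('M')(6)), -122) = Add(Mul(Add(-78, Mul(-1, 73)), 6), -122) = Add(Mul(Add(-78, -73), 6), -122) = Add(Mul(-151, 6), -122) = Add(-906, -122) = -1028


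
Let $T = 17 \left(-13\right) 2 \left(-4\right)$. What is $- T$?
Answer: $-1768$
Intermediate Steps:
$T = 1768$ ($T = \left(-221\right) \left(-8\right) = 1768$)
$- T = \left(-1\right) 1768 = -1768$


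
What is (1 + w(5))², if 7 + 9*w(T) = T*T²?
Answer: 16129/81 ≈ 199.12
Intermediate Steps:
w(T) = -7/9 + T³/9 (w(T) = -7/9 + (T*T²)/9 = -7/9 + T³/9)
(1 + w(5))² = (1 + (-7/9 + (⅑)*5³))² = (1 + (-7/9 + (⅑)*125))² = (1 + (-7/9 + 125/9))² = (1 + 118/9)² = (127/9)² = 16129/81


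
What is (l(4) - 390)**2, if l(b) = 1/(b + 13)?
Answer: 43943641/289 ≈ 1.5205e+5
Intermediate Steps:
l(b) = 1/(13 + b)
(l(4) - 390)**2 = (1/(13 + 4) - 390)**2 = (1/17 - 390)**2 = (-6629/17)**2 = 43943641/289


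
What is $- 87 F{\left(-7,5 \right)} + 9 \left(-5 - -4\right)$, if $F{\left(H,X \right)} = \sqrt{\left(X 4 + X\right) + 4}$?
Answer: $-9 - 87 \sqrt{29} \approx -477.51$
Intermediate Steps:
$F{\left(H,X \right)} = \sqrt{4 + 5 X}$ ($F{\left(H,X \right)} = \sqrt{\left(4 X + X\right) + 4} = \sqrt{5 X + 4} = \sqrt{4 + 5 X}$)
$- 87 F{\left(-7,5 \right)} + 9 \left(-5 - -4\right) = - 87 \sqrt{4 + 5 \cdot 5} + 9 \left(-5 - -4\right) = - 87 \sqrt{4 + 25} + 9 \left(-5 + 4\right) = - 87 \sqrt{29} + 9 \left(-1\right) = - 87 \sqrt{29} - 9 = -9 - 87 \sqrt{29}$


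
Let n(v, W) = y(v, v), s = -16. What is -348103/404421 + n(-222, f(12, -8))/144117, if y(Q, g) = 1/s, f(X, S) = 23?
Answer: -267560455079/310847686704 ≈ -0.86074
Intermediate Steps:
y(Q, g) = -1/16 (y(Q, g) = 1/(-16) = -1/16)
n(v, W) = -1/16
-348103/404421 + n(-222, f(12, -8))/144117 = -348103/404421 - 1/16/144117 = -348103*1/404421 - 1/16*1/144117 = -348103/404421 - 1/2305872 = -267560455079/310847686704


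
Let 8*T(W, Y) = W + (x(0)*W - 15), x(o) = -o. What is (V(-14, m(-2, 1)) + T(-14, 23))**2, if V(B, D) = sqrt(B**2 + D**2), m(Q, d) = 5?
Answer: 14985/64 - 29*sqrt(221)/4 ≈ 126.36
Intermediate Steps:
T(W, Y) = -15/8 + W/8 (T(W, Y) = (W + ((-1*0)*W - 15))/8 = (W + (0*W - 15))/8 = (W + (0 - 15))/8 = (W - 15)/8 = (-15 + W)/8 = -15/8 + W/8)
(V(-14, m(-2, 1)) + T(-14, 23))**2 = (sqrt((-14)**2 + 5**2) + (-15/8 + (1/8)*(-14)))**2 = (sqrt(196 + 25) + (-15/8 - 7/4))**2 = (sqrt(221) - 29/8)**2 = (-29/8 + sqrt(221))**2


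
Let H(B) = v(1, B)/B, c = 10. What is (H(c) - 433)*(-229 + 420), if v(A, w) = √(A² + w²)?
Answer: -82703 + 191*√101/10 ≈ -82511.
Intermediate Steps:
H(B) = √(1 + B²)/B (H(B) = √(1² + B²)/B = √(1 + B²)/B)
(H(c) - 433)*(-229 + 420) = (√(1 + 10²)/10 - 433)*(-229 + 420) = (√(1 + 100)/10 - 433)*191 = (√101/10 - 433)*191 = (-433 + √101/10)*191 = -82703 + 191*√101/10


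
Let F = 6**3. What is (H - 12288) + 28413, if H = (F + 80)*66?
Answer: 35661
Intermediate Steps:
F = 216
H = 19536 (H = (216 + 80)*66 = 296*66 = 19536)
(H - 12288) + 28413 = (19536 - 12288) + 28413 = 7248 + 28413 = 35661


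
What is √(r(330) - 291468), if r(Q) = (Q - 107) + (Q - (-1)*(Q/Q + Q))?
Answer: 2*I*√72646 ≈ 539.06*I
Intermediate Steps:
r(Q) = -106 + 3*Q (r(Q) = (-107 + Q) + (Q - (-1)*(1 + Q)) = (-107 + Q) + (Q - (-1 - Q)) = (-107 + Q) + (Q + (1 + Q)) = (-107 + Q) + (1 + 2*Q) = -106 + 3*Q)
√(r(330) - 291468) = √((-106 + 3*330) - 291468) = √((-106 + 990) - 291468) = √(884 - 291468) = √(-290584) = 2*I*√72646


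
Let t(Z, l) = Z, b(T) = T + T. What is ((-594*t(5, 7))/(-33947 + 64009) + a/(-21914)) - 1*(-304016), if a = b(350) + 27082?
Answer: 50069588815906/164694667 ≈ 3.0401e+5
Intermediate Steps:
b(T) = 2*T
a = 27782 (a = 2*350 + 27082 = 700 + 27082 = 27782)
((-594*t(5, 7))/(-33947 + 64009) + a/(-21914)) - 1*(-304016) = ((-594*5)/(-33947 + 64009) + 27782/(-21914)) - 1*(-304016) = (-2970/30062 + 27782*(-1/21914)) + 304016 = (-2970*1/30062 - 13891/10957) + 304016 = (-1485/15031 - 13891/10957) + 304016 = -225066766/164694667 + 304016 = 50069588815906/164694667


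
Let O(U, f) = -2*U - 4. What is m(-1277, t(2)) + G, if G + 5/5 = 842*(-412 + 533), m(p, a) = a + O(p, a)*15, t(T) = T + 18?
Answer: 140151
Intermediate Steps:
O(U, f) = -4 - 2*U
t(T) = 18 + T
m(p, a) = -60 + a - 30*p (m(p, a) = a + (-4 - 2*p)*15 = a + (-60 - 30*p) = -60 + a - 30*p)
G = 101881 (G = -1 + 842*(-412 + 533) = -1 + 842*121 = -1 + 101882 = 101881)
m(-1277, t(2)) + G = (-60 + (18 + 2) - 30*(-1277)) + 101881 = (-60 + 20 + 38310) + 101881 = 38270 + 101881 = 140151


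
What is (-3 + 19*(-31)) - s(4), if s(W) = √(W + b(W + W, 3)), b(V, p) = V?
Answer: -592 - 2*√3 ≈ -595.46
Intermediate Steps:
s(W) = √3*√W (s(W) = √(W + (W + W)) = √(W + 2*W) = √(3*W) = √3*√W)
(-3 + 19*(-31)) - s(4) = (-3 + 19*(-31)) - √3*√4 = (-3 - 589) - √3*2 = -592 - 2*√3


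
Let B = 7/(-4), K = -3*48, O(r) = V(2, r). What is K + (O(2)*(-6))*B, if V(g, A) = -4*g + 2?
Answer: -207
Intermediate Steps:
V(g, A) = 2 - 4*g
O(r) = -6 (O(r) = 2 - 4*2 = 2 - 8 = -6)
K = -144
B = -7/4 (B = 7*(-¼) = -7/4 ≈ -1.7500)
K + (O(2)*(-6))*B = -144 - 6*(-6)*(-7/4) = -144 + 36*(-7/4) = -144 - 63 = -207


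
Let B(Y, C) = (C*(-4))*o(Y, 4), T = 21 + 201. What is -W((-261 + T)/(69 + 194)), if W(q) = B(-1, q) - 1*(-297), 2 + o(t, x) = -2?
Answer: -77487/263 ≈ -294.63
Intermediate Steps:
o(t, x) = -4 (o(t, x) = -2 - 2 = -4)
T = 222
B(Y, C) = 16*C (B(Y, C) = (C*(-4))*(-4) = -4*C*(-4) = 16*C)
W(q) = 297 + 16*q (W(q) = 16*q - 1*(-297) = 16*q + 297 = 297 + 16*q)
-W((-261 + T)/(69 + 194)) = -(297 + 16*((-261 + 222)/(69 + 194))) = -(297 + 16*(-39/263)) = -(297 - 624/263) = -1*77487/263 = -77487/263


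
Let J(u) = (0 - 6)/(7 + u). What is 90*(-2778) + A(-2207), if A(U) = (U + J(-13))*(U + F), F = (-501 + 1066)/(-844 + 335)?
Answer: 2352124988/509 ≈ 4.6211e+6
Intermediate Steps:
F = -565/509 (F = 565/(-509) = 565*(-1/509) = -565/509 ≈ -1.1100)
J(u) = -6/(7 + u)
A(U) = (1 + U)*(-565/509 + U) (A(U) = (U - 6/(7 - 13))*(U - 565/509) = (U - 6/(-6))*(-565/509 + U) = (U - 6*(-⅙))*(-565/509 + U) = (U + 1)*(-565/509 + U) = (1 + U)*(-565/509 + U))
90*(-2778) + A(-2207) = 90*(-2778) + (-565/509 + (-2207)² - 56/509*(-2207)) = -250020 + (-565/509 + 4870849 + 123592/509) = -250020 + 2479385168/509 = 2352124988/509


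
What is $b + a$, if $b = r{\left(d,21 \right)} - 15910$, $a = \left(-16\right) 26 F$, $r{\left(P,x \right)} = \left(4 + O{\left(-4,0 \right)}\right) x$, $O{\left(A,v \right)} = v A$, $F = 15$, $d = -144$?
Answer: $-22066$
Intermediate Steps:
$O{\left(A,v \right)} = A v$
$r{\left(P,x \right)} = 4 x$ ($r{\left(P,x \right)} = \left(4 - 0\right) x = \left(4 + 0\right) x = 4 x$)
$a = -6240$ ($a = \left(-16\right) 26 \cdot 15 = \left(-416\right) 15 = -6240$)
$b = -15826$ ($b = 4 \cdot 21 - 15910 = 84 - 15910 = -15826$)
$b + a = -15826 - 6240 = -22066$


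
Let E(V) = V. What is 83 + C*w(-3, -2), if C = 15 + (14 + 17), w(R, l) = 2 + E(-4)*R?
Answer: 727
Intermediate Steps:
w(R, l) = 2 - 4*R
C = 46 (C = 15 + 31 = 46)
83 + C*w(-3, -2) = 83 + 46*(2 - 4*(-3)) = 83 + 46*(2 + 12) = 83 + 46*14 = 83 + 644 = 727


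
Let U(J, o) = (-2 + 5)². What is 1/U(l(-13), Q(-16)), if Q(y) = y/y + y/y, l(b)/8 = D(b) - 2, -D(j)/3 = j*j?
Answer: ⅑ ≈ 0.11111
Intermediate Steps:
D(j) = -3*j² (D(j) = -3*j*j = -3*j²)
l(b) = -16 - 24*b² (l(b) = 8*(-3*b² - 2) = 8*(-2 - 3*b²) = -16 - 24*b²)
Q(y) = 2 (Q(y) = 1 + 1 = 2)
U(J, o) = 9 (U(J, o) = 3² = 9)
1/U(l(-13), Q(-16)) = 1/9 = ⅑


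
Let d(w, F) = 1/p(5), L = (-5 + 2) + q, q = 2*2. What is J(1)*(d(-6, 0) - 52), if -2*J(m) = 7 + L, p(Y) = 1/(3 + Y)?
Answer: 176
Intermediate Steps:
q = 4
L = 1 (L = (-5 + 2) + 4 = -3 + 4 = 1)
d(w, F) = 8 (d(w, F) = 1/(1/(3 + 5)) = 1/(1/8) = 1/(⅛) = 8)
J(m) = -4 (J(m) = -(7 + 1)/2 = -½*8 = -4)
J(1)*(d(-6, 0) - 52) = -4*(8 - 52) = -4*(-44) = 176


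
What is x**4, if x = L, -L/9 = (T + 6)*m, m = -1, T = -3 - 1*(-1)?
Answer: 1679616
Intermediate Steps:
T = -2 (T = -3 + 1 = -2)
L = 36 (L = -9*(-2 + 6)*(-1) = -36*(-1) = -9*(-4) = 36)
x = 36
x**4 = 36**4 = 1679616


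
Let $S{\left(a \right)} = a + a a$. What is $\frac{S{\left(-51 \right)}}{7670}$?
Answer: $\frac{255}{767} \approx 0.33246$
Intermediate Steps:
$S{\left(a \right)} = a + a^{2}$
$\frac{S{\left(-51 \right)}}{7670} = \frac{\left(-51\right) \left(1 - 51\right)}{7670} = \left(-51\right) \left(-50\right) \frac{1}{7670} = 2550 \cdot \frac{1}{7670} = \frac{255}{767}$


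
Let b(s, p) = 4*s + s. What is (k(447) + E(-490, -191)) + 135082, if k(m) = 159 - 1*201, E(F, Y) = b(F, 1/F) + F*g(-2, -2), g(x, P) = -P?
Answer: 131610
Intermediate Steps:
b(s, p) = 5*s
E(F, Y) = 7*F (E(F, Y) = 5*F + F*(-1*(-2)) = 5*F + F*2 = 5*F + 2*F = 7*F)
k(m) = -42 (k(m) = 159 - 201 = -42)
(k(447) + E(-490, -191)) + 135082 = (-42 + 7*(-490)) + 135082 = (-42 - 3430) + 135082 = -3472 + 135082 = 131610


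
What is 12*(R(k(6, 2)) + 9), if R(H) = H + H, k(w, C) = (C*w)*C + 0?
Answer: 684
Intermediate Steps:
k(w, C) = w*C² (k(w, C) = w*C² + 0 = w*C²)
R(H) = 2*H
12*(R(k(6, 2)) + 9) = 12*(2*(6*2²) + 9) = 12*(2*(6*4) + 9) = 12*(2*24 + 9) = 12*(48 + 9) = 12*57 = 684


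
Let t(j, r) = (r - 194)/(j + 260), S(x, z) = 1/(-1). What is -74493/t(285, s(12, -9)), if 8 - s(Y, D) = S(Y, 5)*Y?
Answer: 13532895/58 ≈ 2.3333e+5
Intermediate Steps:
S(x, z) = -1
s(Y, D) = 8 + Y (s(Y, D) = 8 - (-1)*Y = 8 + Y)
t(j, r) = (-194 + r)/(260 + j)
-74493/t(285, s(12, -9)) = -74493*(260 + 285)/(-194 + (8 + 12)) = -74493*545/(-194 + 20) = -74493/((1/545)*(-174)) = -74493/(-174/545) = -74493*(-545/174) = 13532895/58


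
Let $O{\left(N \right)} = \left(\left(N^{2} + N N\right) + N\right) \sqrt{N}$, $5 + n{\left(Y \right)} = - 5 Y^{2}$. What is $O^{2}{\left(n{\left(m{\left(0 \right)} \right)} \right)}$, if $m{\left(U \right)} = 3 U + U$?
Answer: $-10125$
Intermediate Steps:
$m{\left(U \right)} = 4 U$
$n{\left(Y \right)} = -5 - 5 Y^{2}$
$O{\left(N \right)} = \sqrt{N} \left(N + 2 N^{2}\right)$ ($O{\left(N \right)} = \left(\left(N^{2} + N^{2}\right) + N\right) \sqrt{N} = \left(2 N^{2} + N\right) \sqrt{N} = \left(N + 2 N^{2}\right) \sqrt{N} = \sqrt{N} \left(N + 2 N^{2}\right)$)
$O^{2}{\left(n{\left(m{\left(0 \right)} \right)} \right)} = \left(\left(-5 - 5 \left(4 \cdot 0\right)^{2}\right)^{\frac{3}{2}} \left(1 + 2 \left(-5 - 5 \left(4 \cdot 0\right)^{2}\right)\right)\right)^{2} = \left(\left(-5 - 5 \cdot 0^{2}\right)^{\frac{3}{2}} \left(1 + 2 \left(-5 - 5 \cdot 0^{2}\right)\right)\right)^{2} = \left(\left(-5 - 0\right)^{\frac{3}{2}} \left(1 + 2 \left(-5 - 0\right)\right)\right)^{2} = \left(\left(-5 + 0\right)^{\frac{3}{2}} \left(1 + 2 \left(-5 + 0\right)\right)\right)^{2} = \left(\left(-5\right)^{\frac{3}{2}} \left(1 + 2 \left(-5\right)\right)\right)^{2} = \left(- 5 i \sqrt{5} \left(1 - 10\right)\right)^{2} = \left(- 5 i \sqrt{5} \left(-9\right)\right)^{2} = \left(45 i \sqrt{5}\right)^{2} = -10125$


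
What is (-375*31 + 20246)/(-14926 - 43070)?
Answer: -8621/57996 ≈ -0.14865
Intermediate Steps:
(-375*31 + 20246)/(-14926 - 43070) = (-11625 + 20246)/(-57996) = 8621*(-1/57996) = -8621/57996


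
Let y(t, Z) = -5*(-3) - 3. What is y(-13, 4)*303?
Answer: 3636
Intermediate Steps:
y(t, Z) = 12 (y(t, Z) = 15 - 3 = 12)
y(-13, 4)*303 = 12*303 = 3636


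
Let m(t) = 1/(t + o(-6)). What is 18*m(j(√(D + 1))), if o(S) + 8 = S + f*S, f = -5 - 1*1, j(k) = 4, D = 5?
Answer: 9/13 ≈ 0.69231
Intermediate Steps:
f = -6 (f = -5 - 1 = -6)
o(S) = -8 - 5*S (o(S) = -8 + (S - 6*S) = -8 - 5*S)
m(t) = 1/(22 + t) (m(t) = 1/(t + (-8 - 5*(-6))) = 1/(t + (-8 + 30)) = 1/(t + 22) = 1/(22 + t))
18*m(j(√(D + 1))) = 18/(22 + 4) = 18/26 = 18*(1/26) = 9/13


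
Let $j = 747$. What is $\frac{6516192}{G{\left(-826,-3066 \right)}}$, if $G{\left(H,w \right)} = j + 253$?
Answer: $\frac{814524}{125} \approx 6516.2$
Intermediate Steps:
$G{\left(H,w \right)} = 1000$ ($G{\left(H,w \right)} = 747 + 253 = 1000$)
$\frac{6516192}{G{\left(-826,-3066 \right)}} = \frac{6516192}{1000} = 6516192 \cdot \frac{1}{1000} = \frac{814524}{125}$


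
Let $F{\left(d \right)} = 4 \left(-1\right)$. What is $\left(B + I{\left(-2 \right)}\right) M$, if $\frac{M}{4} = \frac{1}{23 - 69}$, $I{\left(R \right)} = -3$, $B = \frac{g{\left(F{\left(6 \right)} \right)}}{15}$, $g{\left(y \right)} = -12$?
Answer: $\frac{38}{115} \approx 0.33043$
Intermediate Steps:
$F{\left(d \right)} = -4$
$B = - \frac{4}{5}$ ($B = - \frac{12}{15} = \left(-12\right) \frac{1}{15} = - \frac{4}{5} \approx -0.8$)
$M = - \frac{2}{23}$ ($M = \frac{4}{23 - 69} = \frac{4}{-46} = 4 \left(- \frac{1}{46}\right) = - \frac{2}{23} \approx -0.086957$)
$\left(B + I{\left(-2 \right)}\right) M = \left(- \frac{4}{5} - 3\right) \left(- \frac{2}{23}\right) = \left(- \frac{19}{5}\right) \left(- \frac{2}{23}\right) = \frac{38}{115}$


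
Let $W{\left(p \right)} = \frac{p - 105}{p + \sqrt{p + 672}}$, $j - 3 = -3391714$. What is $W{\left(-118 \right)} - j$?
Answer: $\frac{22673601192}{6685} + \frac{223 \sqrt{554}}{13370} \approx 3.3917 \cdot 10^{6}$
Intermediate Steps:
$j = -3391711$ ($j = 3 - 3391714 = -3391711$)
$W{\left(p \right)} = \frac{-105 + p}{p + \sqrt{672 + p}}$
$W{\left(-118 \right)} - j = \frac{-105 - 118}{-118 + \sqrt{672 - 118}} - -3391711 = \frac{1}{-118 + \sqrt{554}} \left(-223\right) + 3391711 = - \frac{223}{-118 + \sqrt{554}} + 3391711 = 3391711 - \frac{223}{-118 + \sqrt{554}}$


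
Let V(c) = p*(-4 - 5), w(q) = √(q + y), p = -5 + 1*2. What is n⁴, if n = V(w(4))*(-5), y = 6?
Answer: 332150625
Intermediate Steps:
p = -3 (p = -5 + 2 = -3)
w(q) = √(6 + q) (w(q) = √(q + 6) = √(6 + q))
V(c) = 27 (V(c) = -3*(-4 - 5) = -3*(-9) = 27)
n = -135 (n = 27*(-5) = -135)
n⁴ = (-135)⁴ = 332150625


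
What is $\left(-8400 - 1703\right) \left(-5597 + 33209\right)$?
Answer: $-278964036$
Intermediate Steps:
$\left(-8400 - 1703\right) \left(-5597 + 33209\right) = \left(-10103\right) 27612 = -278964036$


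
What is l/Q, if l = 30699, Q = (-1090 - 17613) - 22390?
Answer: -30699/41093 ≈ -0.74706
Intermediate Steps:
Q = -41093 (Q = -18703 - 22390 = -41093)
l/Q = 30699/(-41093) = 30699*(-1/41093) = -30699/41093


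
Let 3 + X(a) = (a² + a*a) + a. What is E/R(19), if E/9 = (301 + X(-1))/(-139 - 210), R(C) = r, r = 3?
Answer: -897/349 ≈ -2.5702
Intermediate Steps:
R(C) = 3
X(a) = -3 + a + 2*a² (X(a) = -3 + ((a² + a*a) + a) = -3 + ((a² + a²) + a) = -3 + (2*a² + a) = -3 + (a + 2*a²) = -3 + a + 2*a²)
E = -2691/349 (E = 9*((301 + (-3 - 1 + 2*(-1)²))/(-139 - 210)) = 9*((301 + (-3 - 1 + 2*1))/(-349)) = 9*((301 + (-3 - 1 + 2))*(-1/349)) = 9*((301 - 2)*(-1/349)) = 9*(299*(-1/349)) = 9*(-299/349) = -2691/349 ≈ -7.7106)
E/R(19) = -2691/349/3 = -2691/349*⅓ = -897/349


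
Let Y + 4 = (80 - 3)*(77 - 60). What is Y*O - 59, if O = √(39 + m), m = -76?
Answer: -59 + 1305*I*√37 ≈ -59.0 + 7938.0*I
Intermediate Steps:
Y = 1305 (Y = -4 + (80 - 3)*(77 - 60) = -4 + 77*17 = -4 + 1309 = 1305)
O = I*√37 (O = √(39 - 76) = √(-37) = I*√37 ≈ 6.0828*I)
Y*O - 59 = 1305*(I*√37) - 59 = 1305*I*√37 - 59 = -59 + 1305*I*√37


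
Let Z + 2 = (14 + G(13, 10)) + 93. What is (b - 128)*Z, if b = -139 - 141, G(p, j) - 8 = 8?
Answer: -49368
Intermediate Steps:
G(p, j) = 16 (G(p, j) = 8 + 8 = 16)
b = -280
Z = 121 (Z = -2 + ((14 + 16) + 93) = -2 + (30 + 93) = -2 + 123 = 121)
(b - 128)*Z = (-280 - 128)*121 = -408*121 = -49368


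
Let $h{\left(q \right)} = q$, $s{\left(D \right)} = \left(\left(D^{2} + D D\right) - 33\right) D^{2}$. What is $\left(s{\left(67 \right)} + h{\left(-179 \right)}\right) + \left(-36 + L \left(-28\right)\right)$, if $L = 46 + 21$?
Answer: $40152014$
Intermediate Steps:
$L = 67$
$s{\left(D \right)} = D^{2} \left(-33 + 2 D^{2}\right)$ ($s{\left(D \right)} = \left(\left(D^{2} + D^{2}\right) - 33\right) D^{2} = \left(2 D^{2} - 33\right) D^{2} = \left(-33 + 2 D^{2}\right) D^{2} = D^{2} \left(-33 + 2 D^{2}\right)$)
$\left(s{\left(67 \right)} + h{\left(-179 \right)}\right) + \left(-36 + L \left(-28\right)\right) = \left(67^{2} \left(-33 + 2 \cdot 67^{2}\right) - 179\right) + \left(-36 + 67 \left(-28\right)\right) = \left(4489 \left(-33 + 2 \cdot 4489\right) - 179\right) - 1912 = \left(4489 \left(-33 + 8978\right) - 179\right) - 1912 = \left(4489 \cdot 8945 - 179\right) - 1912 = \left(40154105 - 179\right) - 1912 = 40153926 - 1912 = 40152014$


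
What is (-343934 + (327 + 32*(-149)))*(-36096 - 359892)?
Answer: 137952319500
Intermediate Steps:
(-343934 + (327 + 32*(-149)))*(-36096 - 359892) = (-343934 + (327 - 4768))*(-395988) = (-343934 - 4441)*(-395988) = -348375*(-395988) = 137952319500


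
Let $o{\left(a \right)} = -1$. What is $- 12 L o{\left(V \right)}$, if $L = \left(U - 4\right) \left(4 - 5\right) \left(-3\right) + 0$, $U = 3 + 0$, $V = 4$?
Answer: $-36$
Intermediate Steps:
$U = 3$
$L = -3$ ($L = \left(3 - 4\right) \left(4 - 5\right) \left(-3\right) + 0 = \left(-1\right) \left(-1\right) \left(-3\right) + 0 = 1 \left(-3\right) + 0 = -3 + 0 = -3$)
$- 12 L o{\left(V \right)} = \left(-12\right) \left(-3\right) \left(-1\right) = 36 \left(-1\right) = -36$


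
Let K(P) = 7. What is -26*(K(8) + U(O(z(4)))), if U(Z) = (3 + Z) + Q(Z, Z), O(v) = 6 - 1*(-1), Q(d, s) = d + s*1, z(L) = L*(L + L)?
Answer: -806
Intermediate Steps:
z(L) = 2*L² (z(L) = L*(2*L) = 2*L²)
Q(d, s) = d + s
O(v) = 7 (O(v) = 6 + 1 = 7)
U(Z) = 3 + 3*Z (U(Z) = (3 + Z) + (Z + Z) = (3 + Z) + 2*Z = 3 + 3*Z)
-26*(K(8) + U(O(z(4)))) = -26*(7 + (3 + 3*7)) = -26*(7 + (3 + 21)) = -26*(7 + 24) = -26*31 = -806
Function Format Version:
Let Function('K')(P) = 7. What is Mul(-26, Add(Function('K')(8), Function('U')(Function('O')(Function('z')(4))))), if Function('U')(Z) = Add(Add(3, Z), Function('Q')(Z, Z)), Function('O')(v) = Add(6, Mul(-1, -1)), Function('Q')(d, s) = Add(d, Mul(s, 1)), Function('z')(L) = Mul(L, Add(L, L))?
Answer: -806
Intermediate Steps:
Function('z')(L) = Mul(2, Pow(L, 2)) (Function('z')(L) = Mul(L, Mul(2, L)) = Mul(2, Pow(L, 2)))
Function('Q')(d, s) = Add(d, s)
Function('O')(v) = 7 (Function('O')(v) = Add(6, 1) = 7)
Function('U')(Z) = Add(3, Mul(3, Z)) (Function('U')(Z) = Add(Add(3, Z), Add(Z, Z)) = Add(Add(3, Z), Mul(2, Z)) = Add(3, Mul(3, Z)))
Mul(-26, Add(Function('K')(8), Function('U')(Function('O')(Function('z')(4))))) = Mul(-26, Add(7, Add(3, Mul(3, 7)))) = Mul(-26, Add(7, Add(3, 21))) = Mul(-26, Add(7, 24)) = Mul(-26, 31) = -806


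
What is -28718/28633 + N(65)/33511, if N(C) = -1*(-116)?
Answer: -959047470/959520463 ≈ -0.99951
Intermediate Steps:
N(C) = 116
-28718/28633 + N(65)/33511 = -28718/28633 + 116/33511 = -959047470/959520463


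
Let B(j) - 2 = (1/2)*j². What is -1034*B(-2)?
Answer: -4136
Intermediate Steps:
B(j) = 2 + j²/2 (B(j) = 2 + (1/2)*j² = 2 + (1*(½))*j² = 2 + j²/2)
-1034*B(-2) = -1034*(2 + (½)*(-2)²) = -1034*(2 + (½)*4) = -1034*(2 + 2) = -1034*4 = -4136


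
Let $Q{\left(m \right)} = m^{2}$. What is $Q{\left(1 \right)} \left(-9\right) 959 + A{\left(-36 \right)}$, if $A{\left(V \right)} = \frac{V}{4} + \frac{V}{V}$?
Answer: $-8639$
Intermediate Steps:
$A{\left(V \right)} = 1 + \frac{V}{4}$ ($A{\left(V \right)} = V \frac{1}{4} + 1 = \frac{V}{4} + 1 = 1 + \frac{V}{4}$)
$Q{\left(1 \right)} \left(-9\right) 959 + A{\left(-36 \right)} = 1^{2} \left(-9\right) 959 + \left(1 + \frac{1}{4} \left(-36\right)\right) = 1 \left(-9\right) 959 + \left(1 - 9\right) = \left(-9\right) 959 - 8 = -8631 - 8 = -8639$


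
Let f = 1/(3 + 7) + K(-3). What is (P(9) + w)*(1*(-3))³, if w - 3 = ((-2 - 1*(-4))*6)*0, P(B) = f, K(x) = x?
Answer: -27/10 ≈ -2.7000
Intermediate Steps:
f = -29/10 (f = 1/(3 + 7) - 3 = 1/10 - 3 = ⅒ - 3 = -29/10 ≈ -2.9000)
P(B) = -29/10
w = 3 (w = 3 + ((-2 - 1*(-4))*6)*0 = 3 + ((-2 + 4)*6)*0 = 3 + (2*6)*0 = 3 + 12*0 = 3 + 0 = 3)
(P(9) + w)*(1*(-3))³ = (-29/10 + 3)*(1*(-3))³ = (⅒)*(-3)³ = (⅒)*(-27) = -27/10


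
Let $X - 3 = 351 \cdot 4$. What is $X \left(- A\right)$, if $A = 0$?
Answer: $0$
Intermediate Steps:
$X = 1407$ ($X = 3 + 351 \cdot 4 = 3 + 1404 = 1407$)
$X \left(- A\right) = 1407 \left(\left(-1\right) 0\right) = 1407 \cdot 0 = 0$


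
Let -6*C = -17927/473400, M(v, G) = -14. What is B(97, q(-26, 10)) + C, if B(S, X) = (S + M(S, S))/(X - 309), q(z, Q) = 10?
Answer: -230393027/849279600 ≈ -0.27128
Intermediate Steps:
C = 17927/2840400 (C = -(-17927)/(6*473400) = -⅙*(-17927/473400) = 17927/2840400 ≈ 0.0063114)
B(S, X) = (-14 + S)/(-309 + X) (B(S, X) = (S - 14)/(X - 309) = (-14 + S)/(-309 + X))
B(97, q(-26, 10)) + C = (-14 + 97)/(-309 + 10) + 17927/2840400 = 83/(-299) + 17927/2840400 = -1/299*83 + 17927/2840400 = -83/299 + 17927/2840400 = -230393027/849279600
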